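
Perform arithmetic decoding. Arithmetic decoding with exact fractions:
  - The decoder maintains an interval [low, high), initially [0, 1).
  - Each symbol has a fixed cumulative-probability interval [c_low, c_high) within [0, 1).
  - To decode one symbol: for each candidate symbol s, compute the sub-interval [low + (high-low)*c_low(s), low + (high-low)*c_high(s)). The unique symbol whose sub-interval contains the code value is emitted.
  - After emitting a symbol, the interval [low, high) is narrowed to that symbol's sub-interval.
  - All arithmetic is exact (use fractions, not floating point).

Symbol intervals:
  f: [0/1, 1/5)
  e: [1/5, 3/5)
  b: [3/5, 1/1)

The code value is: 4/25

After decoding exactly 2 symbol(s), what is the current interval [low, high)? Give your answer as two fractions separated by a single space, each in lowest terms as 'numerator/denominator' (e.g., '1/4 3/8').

Answer: 3/25 1/5

Derivation:
Step 1: interval [0/1, 1/1), width = 1/1 - 0/1 = 1/1
  'f': [0/1 + 1/1*0/1, 0/1 + 1/1*1/5) = [0/1, 1/5) <- contains code 4/25
  'e': [0/1 + 1/1*1/5, 0/1 + 1/1*3/5) = [1/5, 3/5)
  'b': [0/1 + 1/1*3/5, 0/1 + 1/1*1/1) = [3/5, 1/1)
  emit 'f', narrow to [0/1, 1/5)
Step 2: interval [0/1, 1/5), width = 1/5 - 0/1 = 1/5
  'f': [0/1 + 1/5*0/1, 0/1 + 1/5*1/5) = [0/1, 1/25)
  'e': [0/1 + 1/5*1/5, 0/1 + 1/5*3/5) = [1/25, 3/25)
  'b': [0/1 + 1/5*3/5, 0/1 + 1/5*1/1) = [3/25, 1/5) <- contains code 4/25
  emit 'b', narrow to [3/25, 1/5)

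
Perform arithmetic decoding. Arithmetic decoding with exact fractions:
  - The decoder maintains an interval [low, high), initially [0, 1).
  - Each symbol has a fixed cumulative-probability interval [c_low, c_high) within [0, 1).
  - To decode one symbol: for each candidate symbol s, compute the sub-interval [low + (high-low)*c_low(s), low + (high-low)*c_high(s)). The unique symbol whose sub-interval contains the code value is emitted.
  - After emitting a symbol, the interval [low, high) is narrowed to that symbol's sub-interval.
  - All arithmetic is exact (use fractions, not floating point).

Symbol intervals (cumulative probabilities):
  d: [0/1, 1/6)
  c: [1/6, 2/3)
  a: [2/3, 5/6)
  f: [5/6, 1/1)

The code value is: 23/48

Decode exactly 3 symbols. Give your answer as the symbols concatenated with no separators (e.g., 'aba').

Answer: ccf

Derivation:
Step 1: interval [0/1, 1/1), width = 1/1 - 0/1 = 1/1
  'd': [0/1 + 1/1*0/1, 0/1 + 1/1*1/6) = [0/1, 1/6)
  'c': [0/1 + 1/1*1/6, 0/1 + 1/1*2/3) = [1/6, 2/3) <- contains code 23/48
  'a': [0/1 + 1/1*2/3, 0/1 + 1/1*5/6) = [2/3, 5/6)
  'f': [0/1 + 1/1*5/6, 0/1 + 1/1*1/1) = [5/6, 1/1)
  emit 'c', narrow to [1/6, 2/3)
Step 2: interval [1/6, 2/3), width = 2/3 - 1/6 = 1/2
  'd': [1/6 + 1/2*0/1, 1/6 + 1/2*1/6) = [1/6, 1/4)
  'c': [1/6 + 1/2*1/6, 1/6 + 1/2*2/3) = [1/4, 1/2) <- contains code 23/48
  'a': [1/6 + 1/2*2/3, 1/6 + 1/2*5/6) = [1/2, 7/12)
  'f': [1/6 + 1/2*5/6, 1/6 + 1/2*1/1) = [7/12, 2/3)
  emit 'c', narrow to [1/4, 1/2)
Step 3: interval [1/4, 1/2), width = 1/2 - 1/4 = 1/4
  'd': [1/4 + 1/4*0/1, 1/4 + 1/4*1/6) = [1/4, 7/24)
  'c': [1/4 + 1/4*1/6, 1/4 + 1/4*2/3) = [7/24, 5/12)
  'a': [1/4 + 1/4*2/3, 1/4 + 1/4*5/6) = [5/12, 11/24)
  'f': [1/4 + 1/4*5/6, 1/4 + 1/4*1/1) = [11/24, 1/2) <- contains code 23/48
  emit 'f', narrow to [11/24, 1/2)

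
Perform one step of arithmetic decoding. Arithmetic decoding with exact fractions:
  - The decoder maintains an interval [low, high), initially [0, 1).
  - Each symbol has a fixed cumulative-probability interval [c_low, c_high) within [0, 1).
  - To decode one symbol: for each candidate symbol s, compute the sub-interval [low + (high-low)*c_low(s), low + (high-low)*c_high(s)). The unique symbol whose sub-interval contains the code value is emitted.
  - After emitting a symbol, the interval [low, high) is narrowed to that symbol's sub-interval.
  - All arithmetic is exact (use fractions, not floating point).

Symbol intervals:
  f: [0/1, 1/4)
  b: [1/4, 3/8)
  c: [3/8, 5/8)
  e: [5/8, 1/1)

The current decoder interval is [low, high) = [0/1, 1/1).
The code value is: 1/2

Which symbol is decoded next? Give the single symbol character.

Interval width = high − low = 1/1 − 0/1 = 1/1
Scaled code = (code − low) / width = (1/2 − 0/1) / 1/1 = 1/2
  f: [0/1, 1/4) 
  b: [1/4, 3/8) 
  c: [3/8, 5/8) ← scaled code falls here ✓
  e: [5/8, 1/1) 

Answer: c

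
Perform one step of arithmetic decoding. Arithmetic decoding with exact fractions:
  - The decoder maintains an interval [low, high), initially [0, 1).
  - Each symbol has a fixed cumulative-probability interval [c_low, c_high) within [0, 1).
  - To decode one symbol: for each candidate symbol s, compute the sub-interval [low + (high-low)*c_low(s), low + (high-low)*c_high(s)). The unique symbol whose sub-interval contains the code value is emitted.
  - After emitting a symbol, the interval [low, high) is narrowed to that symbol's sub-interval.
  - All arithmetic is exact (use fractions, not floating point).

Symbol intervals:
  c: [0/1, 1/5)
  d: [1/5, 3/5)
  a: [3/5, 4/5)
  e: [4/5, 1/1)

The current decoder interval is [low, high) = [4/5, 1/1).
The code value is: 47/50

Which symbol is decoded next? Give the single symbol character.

Answer: a

Derivation:
Interval width = high − low = 1/1 − 4/5 = 1/5
Scaled code = (code − low) / width = (47/50 − 4/5) / 1/5 = 7/10
  c: [0/1, 1/5) 
  d: [1/5, 3/5) 
  a: [3/5, 4/5) ← scaled code falls here ✓
  e: [4/5, 1/1) 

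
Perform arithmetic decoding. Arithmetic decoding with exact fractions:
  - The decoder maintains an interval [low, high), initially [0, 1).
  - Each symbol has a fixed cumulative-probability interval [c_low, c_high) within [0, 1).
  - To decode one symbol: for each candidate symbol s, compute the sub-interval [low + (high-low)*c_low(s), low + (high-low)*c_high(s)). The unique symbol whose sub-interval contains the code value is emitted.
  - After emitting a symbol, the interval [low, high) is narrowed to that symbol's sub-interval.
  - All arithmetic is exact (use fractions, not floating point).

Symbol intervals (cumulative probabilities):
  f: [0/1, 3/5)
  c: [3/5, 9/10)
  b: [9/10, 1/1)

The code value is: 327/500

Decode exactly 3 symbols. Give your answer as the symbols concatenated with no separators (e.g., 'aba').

Answer: cff

Derivation:
Step 1: interval [0/1, 1/1), width = 1/1 - 0/1 = 1/1
  'f': [0/1 + 1/1*0/1, 0/1 + 1/1*3/5) = [0/1, 3/5)
  'c': [0/1 + 1/1*3/5, 0/1 + 1/1*9/10) = [3/5, 9/10) <- contains code 327/500
  'b': [0/1 + 1/1*9/10, 0/1 + 1/1*1/1) = [9/10, 1/1)
  emit 'c', narrow to [3/5, 9/10)
Step 2: interval [3/5, 9/10), width = 9/10 - 3/5 = 3/10
  'f': [3/5 + 3/10*0/1, 3/5 + 3/10*3/5) = [3/5, 39/50) <- contains code 327/500
  'c': [3/5 + 3/10*3/5, 3/5 + 3/10*9/10) = [39/50, 87/100)
  'b': [3/5 + 3/10*9/10, 3/5 + 3/10*1/1) = [87/100, 9/10)
  emit 'f', narrow to [3/5, 39/50)
Step 3: interval [3/5, 39/50), width = 39/50 - 3/5 = 9/50
  'f': [3/5 + 9/50*0/1, 3/5 + 9/50*3/5) = [3/5, 177/250) <- contains code 327/500
  'c': [3/5 + 9/50*3/5, 3/5 + 9/50*9/10) = [177/250, 381/500)
  'b': [3/5 + 9/50*9/10, 3/5 + 9/50*1/1) = [381/500, 39/50)
  emit 'f', narrow to [3/5, 177/250)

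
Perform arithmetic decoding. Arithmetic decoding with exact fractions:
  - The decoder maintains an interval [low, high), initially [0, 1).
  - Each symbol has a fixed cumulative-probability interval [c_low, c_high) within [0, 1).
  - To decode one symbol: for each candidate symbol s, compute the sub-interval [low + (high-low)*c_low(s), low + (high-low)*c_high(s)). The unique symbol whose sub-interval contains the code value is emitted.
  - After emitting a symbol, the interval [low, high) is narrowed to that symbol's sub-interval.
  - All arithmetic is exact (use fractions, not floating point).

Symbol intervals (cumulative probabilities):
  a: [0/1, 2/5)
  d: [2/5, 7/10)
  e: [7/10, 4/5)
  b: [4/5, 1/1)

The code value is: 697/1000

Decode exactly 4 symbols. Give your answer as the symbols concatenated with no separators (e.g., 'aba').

Step 1: interval [0/1, 1/1), width = 1/1 - 0/1 = 1/1
  'a': [0/1 + 1/1*0/1, 0/1 + 1/1*2/5) = [0/1, 2/5)
  'd': [0/1 + 1/1*2/5, 0/1 + 1/1*7/10) = [2/5, 7/10) <- contains code 697/1000
  'e': [0/1 + 1/1*7/10, 0/1 + 1/1*4/5) = [7/10, 4/5)
  'b': [0/1 + 1/1*4/5, 0/1 + 1/1*1/1) = [4/5, 1/1)
  emit 'd', narrow to [2/5, 7/10)
Step 2: interval [2/5, 7/10), width = 7/10 - 2/5 = 3/10
  'a': [2/5 + 3/10*0/1, 2/5 + 3/10*2/5) = [2/5, 13/25)
  'd': [2/5 + 3/10*2/5, 2/5 + 3/10*7/10) = [13/25, 61/100)
  'e': [2/5 + 3/10*7/10, 2/5 + 3/10*4/5) = [61/100, 16/25)
  'b': [2/5 + 3/10*4/5, 2/5 + 3/10*1/1) = [16/25, 7/10) <- contains code 697/1000
  emit 'b', narrow to [16/25, 7/10)
Step 3: interval [16/25, 7/10), width = 7/10 - 16/25 = 3/50
  'a': [16/25 + 3/50*0/1, 16/25 + 3/50*2/5) = [16/25, 83/125)
  'd': [16/25 + 3/50*2/5, 16/25 + 3/50*7/10) = [83/125, 341/500)
  'e': [16/25 + 3/50*7/10, 16/25 + 3/50*4/5) = [341/500, 86/125)
  'b': [16/25 + 3/50*4/5, 16/25 + 3/50*1/1) = [86/125, 7/10) <- contains code 697/1000
  emit 'b', narrow to [86/125, 7/10)
Step 4: interval [86/125, 7/10), width = 7/10 - 86/125 = 3/250
  'a': [86/125 + 3/250*0/1, 86/125 + 3/250*2/5) = [86/125, 433/625)
  'd': [86/125 + 3/250*2/5, 86/125 + 3/250*7/10) = [433/625, 1741/2500)
  'e': [86/125 + 3/250*7/10, 86/125 + 3/250*4/5) = [1741/2500, 436/625) <- contains code 697/1000
  'b': [86/125 + 3/250*4/5, 86/125 + 3/250*1/1) = [436/625, 7/10)
  emit 'e', narrow to [1741/2500, 436/625)

Answer: dbbe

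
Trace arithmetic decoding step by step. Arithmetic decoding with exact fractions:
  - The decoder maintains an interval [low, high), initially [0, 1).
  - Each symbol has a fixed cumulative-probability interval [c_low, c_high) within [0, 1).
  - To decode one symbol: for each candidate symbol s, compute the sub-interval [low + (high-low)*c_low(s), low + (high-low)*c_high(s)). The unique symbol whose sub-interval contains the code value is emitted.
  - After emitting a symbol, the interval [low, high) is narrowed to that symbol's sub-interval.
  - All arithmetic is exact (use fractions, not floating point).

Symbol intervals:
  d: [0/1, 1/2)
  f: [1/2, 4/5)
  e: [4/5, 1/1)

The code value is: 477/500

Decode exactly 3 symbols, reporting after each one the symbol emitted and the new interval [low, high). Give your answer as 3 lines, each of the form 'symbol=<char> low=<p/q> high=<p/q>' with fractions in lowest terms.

Step 1: interval [0/1, 1/1), width = 1/1 - 0/1 = 1/1
  'd': [0/1 + 1/1*0/1, 0/1 + 1/1*1/2) = [0/1, 1/2)
  'f': [0/1 + 1/1*1/2, 0/1 + 1/1*4/5) = [1/2, 4/5)
  'e': [0/1 + 1/1*4/5, 0/1 + 1/1*1/1) = [4/5, 1/1) <- contains code 477/500
  emit 'e', narrow to [4/5, 1/1)
Step 2: interval [4/5, 1/1), width = 1/1 - 4/5 = 1/5
  'd': [4/5 + 1/5*0/1, 4/5 + 1/5*1/2) = [4/5, 9/10)
  'f': [4/5 + 1/5*1/2, 4/5 + 1/5*4/5) = [9/10, 24/25) <- contains code 477/500
  'e': [4/5 + 1/5*4/5, 4/5 + 1/5*1/1) = [24/25, 1/1)
  emit 'f', narrow to [9/10, 24/25)
Step 3: interval [9/10, 24/25), width = 24/25 - 9/10 = 3/50
  'd': [9/10 + 3/50*0/1, 9/10 + 3/50*1/2) = [9/10, 93/100)
  'f': [9/10 + 3/50*1/2, 9/10 + 3/50*4/5) = [93/100, 237/250)
  'e': [9/10 + 3/50*4/5, 9/10 + 3/50*1/1) = [237/250, 24/25) <- contains code 477/500
  emit 'e', narrow to [237/250, 24/25)

Answer: symbol=e low=4/5 high=1/1
symbol=f low=9/10 high=24/25
symbol=e low=237/250 high=24/25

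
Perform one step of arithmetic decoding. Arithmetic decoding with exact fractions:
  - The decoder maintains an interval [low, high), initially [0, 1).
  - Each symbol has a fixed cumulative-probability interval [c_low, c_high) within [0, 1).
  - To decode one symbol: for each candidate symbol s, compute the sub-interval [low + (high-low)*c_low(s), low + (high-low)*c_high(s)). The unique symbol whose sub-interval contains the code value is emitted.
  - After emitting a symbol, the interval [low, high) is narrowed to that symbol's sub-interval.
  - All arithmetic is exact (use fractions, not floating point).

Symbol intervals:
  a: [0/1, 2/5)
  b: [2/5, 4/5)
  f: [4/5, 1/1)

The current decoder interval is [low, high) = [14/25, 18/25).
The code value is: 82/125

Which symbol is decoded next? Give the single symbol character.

Answer: b

Derivation:
Interval width = high − low = 18/25 − 14/25 = 4/25
Scaled code = (code − low) / width = (82/125 − 14/25) / 4/25 = 3/5
  a: [0/1, 2/5) 
  b: [2/5, 4/5) ← scaled code falls here ✓
  f: [4/5, 1/1) 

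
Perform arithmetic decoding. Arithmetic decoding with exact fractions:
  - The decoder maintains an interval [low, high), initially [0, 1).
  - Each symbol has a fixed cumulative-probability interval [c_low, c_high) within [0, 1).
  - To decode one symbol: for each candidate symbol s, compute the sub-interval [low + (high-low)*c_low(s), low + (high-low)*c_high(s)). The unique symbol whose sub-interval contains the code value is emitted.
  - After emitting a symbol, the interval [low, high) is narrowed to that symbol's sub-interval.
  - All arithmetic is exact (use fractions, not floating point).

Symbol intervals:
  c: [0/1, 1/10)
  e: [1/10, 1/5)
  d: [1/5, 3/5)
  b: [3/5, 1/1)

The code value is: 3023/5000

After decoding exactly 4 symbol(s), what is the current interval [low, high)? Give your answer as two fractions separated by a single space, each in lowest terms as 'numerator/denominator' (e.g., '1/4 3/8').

Step 1: interval [0/1, 1/1), width = 1/1 - 0/1 = 1/1
  'c': [0/1 + 1/1*0/1, 0/1 + 1/1*1/10) = [0/1, 1/10)
  'e': [0/1 + 1/1*1/10, 0/1 + 1/1*1/5) = [1/10, 1/5)
  'd': [0/1 + 1/1*1/5, 0/1 + 1/1*3/5) = [1/5, 3/5)
  'b': [0/1 + 1/1*3/5, 0/1 + 1/1*1/1) = [3/5, 1/1) <- contains code 3023/5000
  emit 'b', narrow to [3/5, 1/1)
Step 2: interval [3/5, 1/1), width = 1/1 - 3/5 = 2/5
  'c': [3/5 + 2/5*0/1, 3/5 + 2/5*1/10) = [3/5, 16/25) <- contains code 3023/5000
  'e': [3/5 + 2/5*1/10, 3/5 + 2/5*1/5) = [16/25, 17/25)
  'd': [3/5 + 2/5*1/5, 3/5 + 2/5*3/5) = [17/25, 21/25)
  'b': [3/5 + 2/5*3/5, 3/5 + 2/5*1/1) = [21/25, 1/1)
  emit 'c', narrow to [3/5, 16/25)
Step 3: interval [3/5, 16/25), width = 16/25 - 3/5 = 1/25
  'c': [3/5 + 1/25*0/1, 3/5 + 1/25*1/10) = [3/5, 151/250)
  'e': [3/5 + 1/25*1/10, 3/5 + 1/25*1/5) = [151/250, 76/125) <- contains code 3023/5000
  'd': [3/5 + 1/25*1/5, 3/5 + 1/25*3/5) = [76/125, 78/125)
  'b': [3/5 + 1/25*3/5, 3/5 + 1/25*1/1) = [78/125, 16/25)
  emit 'e', narrow to [151/250, 76/125)
Step 4: interval [151/250, 76/125), width = 76/125 - 151/250 = 1/250
  'c': [151/250 + 1/250*0/1, 151/250 + 1/250*1/10) = [151/250, 1511/2500)
  'e': [151/250 + 1/250*1/10, 151/250 + 1/250*1/5) = [1511/2500, 378/625) <- contains code 3023/5000
  'd': [151/250 + 1/250*1/5, 151/250 + 1/250*3/5) = [378/625, 379/625)
  'b': [151/250 + 1/250*3/5, 151/250 + 1/250*1/1) = [379/625, 76/125)
  emit 'e', narrow to [1511/2500, 378/625)

Answer: 1511/2500 378/625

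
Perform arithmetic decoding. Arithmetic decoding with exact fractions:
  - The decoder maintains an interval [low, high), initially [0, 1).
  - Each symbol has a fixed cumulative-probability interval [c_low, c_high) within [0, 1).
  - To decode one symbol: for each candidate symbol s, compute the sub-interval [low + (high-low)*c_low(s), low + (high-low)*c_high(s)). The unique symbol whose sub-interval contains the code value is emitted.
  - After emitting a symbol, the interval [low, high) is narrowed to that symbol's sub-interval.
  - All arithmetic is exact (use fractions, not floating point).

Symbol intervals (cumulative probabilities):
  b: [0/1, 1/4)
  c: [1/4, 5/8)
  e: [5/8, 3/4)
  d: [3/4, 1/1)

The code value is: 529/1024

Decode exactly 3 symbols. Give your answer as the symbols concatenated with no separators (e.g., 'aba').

Answer: cee

Derivation:
Step 1: interval [0/1, 1/1), width = 1/1 - 0/1 = 1/1
  'b': [0/1 + 1/1*0/1, 0/1 + 1/1*1/4) = [0/1, 1/4)
  'c': [0/1 + 1/1*1/4, 0/1 + 1/1*5/8) = [1/4, 5/8) <- contains code 529/1024
  'e': [0/1 + 1/1*5/8, 0/1 + 1/1*3/4) = [5/8, 3/4)
  'd': [0/1 + 1/1*3/4, 0/1 + 1/1*1/1) = [3/4, 1/1)
  emit 'c', narrow to [1/4, 5/8)
Step 2: interval [1/4, 5/8), width = 5/8 - 1/4 = 3/8
  'b': [1/4 + 3/8*0/1, 1/4 + 3/8*1/4) = [1/4, 11/32)
  'c': [1/4 + 3/8*1/4, 1/4 + 3/8*5/8) = [11/32, 31/64)
  'e': [1/4 + 3/8*5/8, 1/4 + 3/8*3/4) = [31/64, 17/32) <- contains code 529/1024
  'd': [1/4 + 3/8*3/4, 1/4 + 3/8*1/1) = [17/32, 5/8)
  emit 'e', narrow to [31/64, 17/32)
Step 3: interval [31/64, 17/32), width = 17/32 - 31/64 = 3/64
  'b': [31/64 + 3/64*0/1, 31/64 + 3/64*1/4) = [31/64, 127/256)
  'c': [31/64 + 3/64*1/4, 31/64 + 3/64*5/8) = [127/256, 263/512)
  'e': [31/64 + 3/64*5/8, 31/64 + 3/64*3/4) = [263/512, 133/256) <- contains code 529/1024
  'd': [31/64 + 3/64*3/4, 31/64 + 3/64*1/1) = [133/256, 17/32)
  emit 'e', narrow to [263/512, 133/256)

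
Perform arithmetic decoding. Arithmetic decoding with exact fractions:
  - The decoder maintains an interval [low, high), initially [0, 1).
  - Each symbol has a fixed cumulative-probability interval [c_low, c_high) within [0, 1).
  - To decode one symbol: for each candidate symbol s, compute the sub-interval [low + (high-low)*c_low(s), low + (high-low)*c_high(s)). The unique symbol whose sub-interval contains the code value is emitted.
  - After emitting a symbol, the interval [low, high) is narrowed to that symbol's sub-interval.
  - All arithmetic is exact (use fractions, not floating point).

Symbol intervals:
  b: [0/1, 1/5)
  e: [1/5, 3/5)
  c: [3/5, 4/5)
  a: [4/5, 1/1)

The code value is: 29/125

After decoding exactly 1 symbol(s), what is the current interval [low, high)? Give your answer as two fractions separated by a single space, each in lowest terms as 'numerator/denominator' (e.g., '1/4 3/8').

Answer: 1/5 3/5

Derivation:
Step 1: interval [0/1, 1/1), width = 1/1 - 0/1 = 1/1
  'b': [0/1 + 1/1*0/1, 0/1 + 1/1*1/5) = [0/1, 1/5)
  'e': [0/1 + 1/1*1/5, 0/1 + 1/1*3/5) = [1/5, 3/5) <- contains code 29/125
  'c': [0/1 + 1/1*3/5, 0/1 + 1/1*4/5) = [3/5, 4/5)
  'a': [0/1 + 1/1*4/5, 0/1 + 1/1*1/1) = [4/5, 1/1)
  emit 'e', narrow to [1/5, 3/5)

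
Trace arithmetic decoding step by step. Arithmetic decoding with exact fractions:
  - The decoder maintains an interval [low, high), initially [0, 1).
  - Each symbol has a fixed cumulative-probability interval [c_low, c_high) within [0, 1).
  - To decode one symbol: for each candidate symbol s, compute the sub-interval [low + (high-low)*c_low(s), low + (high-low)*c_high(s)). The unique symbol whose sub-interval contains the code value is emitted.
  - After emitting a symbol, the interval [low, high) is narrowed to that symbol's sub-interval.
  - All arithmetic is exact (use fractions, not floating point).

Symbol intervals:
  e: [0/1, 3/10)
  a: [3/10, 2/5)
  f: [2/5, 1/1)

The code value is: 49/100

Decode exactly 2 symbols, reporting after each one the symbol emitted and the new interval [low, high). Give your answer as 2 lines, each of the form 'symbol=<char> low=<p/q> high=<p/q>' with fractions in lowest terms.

Answer: symbol=f low=2/5 high=1/1
symbol=e low=2/5 high=29/50

Derivation:
Step 1: interval [0/1, 1/1), width = 1/1 - 0/1 = 1/1
  'e': [0/1 + 1/1*0/1, 0/1 + 1/1*3/10) = [0/1, 3/10)
  'a': [0/1 + 1/1*3/10, 0/1 + 1/1*2/5) = [3/10, 2/5)
  'f': [0/1 + 1/1*2/5, 0/1 + 1/1*1/1) = [2/5, 1/1) <- contains code 49/100
  emit 'f', narrow to [2/5, 1/1)
Step 2: interval [2/5, 1/1), width = 1/1 - 2/5 = 3/5
  'e': [2/5 + 3/5*0/1, 2/5 + 3/5*3/10) = [2/5, 29/50) <- contains code 49/100
  'a': [2/5 + 3/5*3/10, 2/5 + 3/5*2/5) = [29/50, 16/25)
  'f': [2/5 + 3/5*2/5, 2/5 + 3/5*1/1) = [16/25, 1/1)
  emit 'e', narrow to [2/5, 29/50)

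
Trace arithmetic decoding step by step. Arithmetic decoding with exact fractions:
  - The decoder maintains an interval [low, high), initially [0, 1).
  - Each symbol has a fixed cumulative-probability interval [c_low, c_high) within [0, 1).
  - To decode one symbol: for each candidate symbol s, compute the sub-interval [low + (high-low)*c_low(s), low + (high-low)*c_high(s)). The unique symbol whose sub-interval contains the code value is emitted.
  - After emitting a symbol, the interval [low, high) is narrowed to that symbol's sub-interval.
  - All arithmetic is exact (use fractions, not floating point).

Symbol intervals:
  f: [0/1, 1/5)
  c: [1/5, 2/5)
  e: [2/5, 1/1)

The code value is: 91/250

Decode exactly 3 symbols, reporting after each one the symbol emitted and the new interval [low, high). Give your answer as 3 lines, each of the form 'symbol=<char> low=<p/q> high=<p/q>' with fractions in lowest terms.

Answer: symbol=c low=1/5 high=2/5
symbol=e low=7/25 high=2/5
symbol=e low=41/125 high=2/5

Derivation:
Step 1: interval [0/1, 1/1), width = 1/1 - 0/1 = 1/1
  'f': [0/1 + 1/1*0/1, 0/1 + 1/1*1/5) = [0/1, 1/5)
  'c': [0/1 + 1/1*1/5, 0/1 + 1/1*2/5) = [1/5, 2/5) <- contains code 91/250
  'e': [0/1 + 1/1*2/5, 0/1 + 1/1*1/1) = [2/5, 1/1)
  emit 'c', narrow to [1/5, 2/5)
Step 2: interval [1/5, 2/5), width = 2/5 - 1/5 = 1/5
  'f': [1/5 + 1/5*0/1, 1/5 + 1/5*1/5) = [1/5, 6/25)
  'c': [1/5 + 1/5*1/5, 1/5 + 1/5*2/5) = [6/25, 7/25)
  'e': [1/5 + 1/5*2/5, 1/5 + 1/5*1/1) = [7/25, 2/5) <- contains code 91/250
  emit 'e', narrow to [7/25, 2/5)
Step 3: interval [7/25, 2/5), width = 2/5 - 7/25 = 3/25
  'f': [7/25 + 3/25*0/1, 7/25 + 3/25*1/5) = [7/25, 38/125)
  'c': [7/25 + 3/25*1/5, 7/25 + 3/25*2/5) = [38/125, 41/125)
  'e': [7/25 + 3/25*2/5, 7/25 + 3/25*1/1) = [41/125, 2/5) <- contains code 91/250
  emit 'e', narrow to [41/125, 2/5)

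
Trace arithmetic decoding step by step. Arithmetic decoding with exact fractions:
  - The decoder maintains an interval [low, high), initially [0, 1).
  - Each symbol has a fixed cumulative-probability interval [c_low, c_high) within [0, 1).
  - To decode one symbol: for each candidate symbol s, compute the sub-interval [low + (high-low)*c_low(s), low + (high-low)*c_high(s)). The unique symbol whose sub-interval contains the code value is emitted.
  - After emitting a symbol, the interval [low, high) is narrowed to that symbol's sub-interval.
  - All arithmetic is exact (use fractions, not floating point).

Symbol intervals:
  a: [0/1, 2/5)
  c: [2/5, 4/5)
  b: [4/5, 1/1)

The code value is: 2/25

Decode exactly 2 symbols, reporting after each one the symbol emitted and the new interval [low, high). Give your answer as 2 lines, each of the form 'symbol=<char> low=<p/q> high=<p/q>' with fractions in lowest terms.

Step 1: interval [0/1, 1/1), width = 1/1 - 0/1 = 1/1
  'a': [0/1 + 1/1*0/1, 0/1 + 1/1*2/5) = [0/1, 2/5) <- contains code 2/25
  'c': [0/1 + 1/1*2/5, 0/1 + 1/1*4/5) = [2/5, 4/5)
  'b': [0/1 + 1/1*4/5, 0/1 + 1/1*1/1) = [4/5, 1/1)
  emit 'a', narrow to [0/1, 2/5)
Step 2: interval [0/1, 2/5), width = 2/5 - 0/1 = 2/5
  'a': [0/1 + 2/5*0/1, 0/1 + 2/5*2/5) = [0/1, 4/25) <- contains code 2/25
  'c': [0/1 + 2/5*2/5, 0/1 + 2/5*4/5) = [4/25, 8/25)
  'b': [0/1 + 2/5*4/5, 0/1 + 2/5*1/1) = [8/25, 2/5)
  emit 'a', narrow to [0/1, 4/25)

Answer: symbol=a low=0/1 high=2/5
symbol=a low=0/1 high=4/25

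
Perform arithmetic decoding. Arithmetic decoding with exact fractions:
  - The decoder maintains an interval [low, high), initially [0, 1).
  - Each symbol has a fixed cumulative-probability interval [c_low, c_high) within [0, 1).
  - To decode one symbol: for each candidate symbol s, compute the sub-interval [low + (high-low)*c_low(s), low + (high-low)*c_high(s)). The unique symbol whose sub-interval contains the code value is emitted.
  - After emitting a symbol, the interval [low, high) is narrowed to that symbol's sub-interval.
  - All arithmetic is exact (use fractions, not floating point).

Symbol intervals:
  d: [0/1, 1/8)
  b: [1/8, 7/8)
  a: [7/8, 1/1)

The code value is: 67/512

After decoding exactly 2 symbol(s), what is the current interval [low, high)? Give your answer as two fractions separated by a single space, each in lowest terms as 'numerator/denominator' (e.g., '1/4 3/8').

Answer: 1/8 7/32

Derivation:
Step 1: interval [0/1, 1/1), width = 1/1 - 0/1 = 1/1
  'd': [0/1 + 1/1*0/1, 0/1 + 1/1*1/8) = [0/1, 1/8)
  'b': [0/1 + 1/1*1/8, 0/1 + 1/1*7/8) = [1/8, 7/8) <- contains code 67/512
  'a': [0/1 + 1/1*7/8, 0/1 + 1/1*1/1) = [7/8, 1/1)
  emit 'b', narrow to [1/8, 7/8)
Step 2: interval [1/8, 7/8), width = 7/8 - 1/8 = 3/4
  'd': [1/8 + 3/4*0/1, 1/8 + 3/4*1/8) = [1/8, 7/32) <- contains code 67/512
  'b': [1/8 + 3/4*1/8, 1/8 + 3/4*7/8) = [7/32, 25/32)
  'a': [1/8 + 3/4*7/8, 1/8 + 3/4*1/1) = [25/32, 7/8)
  emit 'd', narrow to [1/8, 7/32)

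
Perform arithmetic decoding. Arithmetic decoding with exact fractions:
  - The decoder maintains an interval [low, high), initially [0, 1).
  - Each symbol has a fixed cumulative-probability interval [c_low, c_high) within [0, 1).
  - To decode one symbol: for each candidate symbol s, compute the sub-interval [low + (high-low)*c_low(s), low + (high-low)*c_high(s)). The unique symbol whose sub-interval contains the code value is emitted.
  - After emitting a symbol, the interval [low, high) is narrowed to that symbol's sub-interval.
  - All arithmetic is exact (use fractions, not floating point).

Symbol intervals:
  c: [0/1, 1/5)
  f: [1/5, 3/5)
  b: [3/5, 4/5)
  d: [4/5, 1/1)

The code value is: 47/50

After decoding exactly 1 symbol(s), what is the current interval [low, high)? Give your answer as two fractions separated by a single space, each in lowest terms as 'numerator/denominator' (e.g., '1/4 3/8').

Step 1: interval [0/1, 1/1), width = 1/1 - 0/1 = 1/1
  'c': [0/1 + 1/1*0/1, 0/1 + 1/1*1/5) = [0/1, 1/5)
  'f': [0/1 + 1/1*1/5, 0/1 + 1/1*3/5) = [1/5, 3/5)
  'b': [0/1 + 1/1*3/5, 0/1 + 1/1*4/5) = [3/5, 4/5)
  'd': [0/1 + 1/1*4/5, 0/1 + 1/1*1/1) = [4/5, 1/1) <- contains code 47/50
  emit 'd', narrow to [4/5, 1/1)

Answer: 4/5 1/1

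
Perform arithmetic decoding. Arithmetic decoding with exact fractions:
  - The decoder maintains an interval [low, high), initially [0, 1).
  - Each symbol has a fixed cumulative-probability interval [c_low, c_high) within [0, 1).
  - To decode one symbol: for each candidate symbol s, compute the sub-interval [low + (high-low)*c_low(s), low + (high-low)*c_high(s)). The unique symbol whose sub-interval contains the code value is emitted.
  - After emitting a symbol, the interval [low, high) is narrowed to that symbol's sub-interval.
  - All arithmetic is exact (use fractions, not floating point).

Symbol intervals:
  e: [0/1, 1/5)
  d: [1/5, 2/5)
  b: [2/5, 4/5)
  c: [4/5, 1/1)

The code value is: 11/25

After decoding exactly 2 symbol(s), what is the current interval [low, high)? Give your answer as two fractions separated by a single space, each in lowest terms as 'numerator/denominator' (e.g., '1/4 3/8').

Answer: 2/5 12/25

Derivation:
Step 1: interval [0/1, 1/1), width = 1/1 - 0/1 = 1/1
  'e': [0/1 + 1/1*0/1, 0/1 + 1/1*1/5) = [0/1, 1/5)
  'd': [0/1 + 1/1*1/5, 0/1 + 1/1*2/5) = [1/5, 2/5)
  'b': [0/1 + 1/1*2/5, 0/1 + 1/1*4/5) = [2/5, 4/5) <- contains code 11/25
  'c': [0/1 + 1/1*4/5, 0/1 + 1/1*1/1) = [4/5, 1/1)
  emit 'b', narrow to [2/5, 4/5)
Step 2: interval [2/5, 4/5), width = 4/5 - 2/5 = 2/5
  'e': [2/5 + 2/5*0/1, 2/5 + 2/5*1/5) = [2/5, 12/25) <- contains code 11/25
  'd': [2/5 + 2/5*1/5, 2/5 + 2/5*2/5) = [12/25, 14/25)
  'b': [2/5 + 2/5*2/5, 2/5 + 2/5*4/5) = [14/25, 18/25)
  'c': [2/5 + 2/5*4/5, 2/5 + 2/5*1/1) = [18/25, 4/5)
  emit 'e', narrow to [2/5, 12/25)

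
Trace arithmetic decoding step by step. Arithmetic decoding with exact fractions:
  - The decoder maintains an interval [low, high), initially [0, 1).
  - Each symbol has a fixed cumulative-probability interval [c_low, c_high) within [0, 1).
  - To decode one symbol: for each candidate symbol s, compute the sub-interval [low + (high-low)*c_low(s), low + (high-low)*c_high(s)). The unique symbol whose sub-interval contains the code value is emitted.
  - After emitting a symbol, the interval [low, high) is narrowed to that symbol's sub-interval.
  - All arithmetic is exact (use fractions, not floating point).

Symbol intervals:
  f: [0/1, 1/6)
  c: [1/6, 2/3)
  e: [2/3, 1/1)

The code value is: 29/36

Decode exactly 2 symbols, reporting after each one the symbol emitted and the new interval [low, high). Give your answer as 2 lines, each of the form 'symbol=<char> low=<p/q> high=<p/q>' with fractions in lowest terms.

Step 1: interval [0/1, 1/1), width = 1/1 - 0/1 = 1/1
  'f': [0/1 + 1/1*0/1, 0/1 + 1/1*1/6) = [0/1, 1/6)
  'c': [0/1 + 1/1*1/6, 0/1 + 1/1*2/3) = [1/6, 2/3)
  'e': [0/1 + 1/1*2/3, 0/1 + 1/1*1/1) = [2/3, 1/1) <- contains code 29/36
  emit 'e', narrow to [2/3, 1/1)
Step 2: interval [2/3, 1/1), width = 1/1 - 2/3 = 1/3
  'f': [2/3 + 1/3*0/1, 2/3 + 1/3*1/6) = [2/3, 13/18)
  'c': [2/3 + 1/3*1/6, 2/3 + 1/3*2/3) = [13/18, 8/9) <- contains code 29/36
  'e': [2/3 + 1/3*2/3, 2/3 + 1/3*1/1) = [8/9, 1/1)
  emit 'c', narrow to [13/18, 8/9)

Answer: symbol=e low=2/3 high=1/1
symbol=c low=13/18 high=8/9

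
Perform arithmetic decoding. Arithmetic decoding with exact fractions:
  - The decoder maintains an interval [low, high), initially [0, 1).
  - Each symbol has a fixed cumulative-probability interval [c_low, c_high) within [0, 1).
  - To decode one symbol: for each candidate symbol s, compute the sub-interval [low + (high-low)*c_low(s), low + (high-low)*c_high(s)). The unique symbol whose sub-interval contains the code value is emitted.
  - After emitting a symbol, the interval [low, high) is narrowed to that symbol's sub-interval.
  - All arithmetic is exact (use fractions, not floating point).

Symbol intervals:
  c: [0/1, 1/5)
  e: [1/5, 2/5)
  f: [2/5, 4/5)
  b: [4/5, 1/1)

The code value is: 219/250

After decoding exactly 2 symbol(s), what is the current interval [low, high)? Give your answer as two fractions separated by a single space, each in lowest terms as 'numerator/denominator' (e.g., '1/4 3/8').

Answer: 21/25 22/25

Derivation:
Step 1: interval [0/1, 1/1), width = 1/1 - 0/1 = 1/1
  'c': [0/1 + 1/1*0/1, 0/1 + 1/1*1/5) = [0/1, 1/5)
  'e': [0/1 + 1/1*1/5, 0/1 + 1/1*2/5) = [1/5, 2/5)
  'f': [0/1 + 1/1*2/5, 0/1 + 1/1*4/5) = [2/5, 4/5)
  'b': [0/1 + 1/1*4/5, 0/1 + 1/1*1/1) = [4/5, 1/1) <- contains code 219/250
  emit 'b', narrow to [4/5, 1/1)
Step 2: interval [4/5, 1/1), width = 1/1 - 4/5 = 1/5
  'c': [4/5 + 1/5*0/1, 4/5 + 1/5*1/5) = [4/5, 21/25)
  'e': [4/5 + 1/5*1/5, 4/5 + 1/5*2/5) = [21/25, 22/25) <- contains code 219/250
  'f': [4/5 + 1/5*2/5, 4/5 + 1/5*4/5) = [22/25, 24/25)
  'b': [4/5 + 1/5*4/5, 4/5 + 1/5*1/1) = [24/25, 1/1)
  emit 'e', narrow to [21/25, 22/25)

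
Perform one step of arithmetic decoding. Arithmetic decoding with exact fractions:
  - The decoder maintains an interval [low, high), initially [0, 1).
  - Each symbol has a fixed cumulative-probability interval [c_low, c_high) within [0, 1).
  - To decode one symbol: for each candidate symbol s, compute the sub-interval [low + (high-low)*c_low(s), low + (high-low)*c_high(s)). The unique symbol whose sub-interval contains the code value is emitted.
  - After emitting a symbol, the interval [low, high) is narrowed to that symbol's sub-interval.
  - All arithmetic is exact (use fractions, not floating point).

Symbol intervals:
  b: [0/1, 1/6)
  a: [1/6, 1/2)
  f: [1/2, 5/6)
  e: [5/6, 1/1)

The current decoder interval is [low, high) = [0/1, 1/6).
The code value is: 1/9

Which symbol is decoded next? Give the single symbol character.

Answer: f

Derivation:
Interval width = high − low = 1/6 − 0/1 = 1/6
Scaled code = (code − low) / width = (1/9 − 0/1) / 1/6 = 2/3
  b: [0/1, 1/6) 
  a: [1/6, 1/2) 
  f: [1/2, 5/6) ← scaled code falls here ✓
  e: [5/6, 1/1) 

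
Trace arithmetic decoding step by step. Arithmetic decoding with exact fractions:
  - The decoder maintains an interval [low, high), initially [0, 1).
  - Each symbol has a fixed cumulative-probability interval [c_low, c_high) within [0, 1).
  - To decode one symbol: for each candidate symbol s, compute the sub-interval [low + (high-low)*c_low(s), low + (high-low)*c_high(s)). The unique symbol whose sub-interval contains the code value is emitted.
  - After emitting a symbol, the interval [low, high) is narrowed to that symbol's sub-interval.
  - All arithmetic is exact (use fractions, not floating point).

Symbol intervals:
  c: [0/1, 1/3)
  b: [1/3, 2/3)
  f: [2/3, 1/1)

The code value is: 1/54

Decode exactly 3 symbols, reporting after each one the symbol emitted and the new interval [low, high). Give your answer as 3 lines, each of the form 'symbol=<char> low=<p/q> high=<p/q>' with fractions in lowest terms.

Step 1: interval [0/1, 1/1), width = 1/1 - 0/1 = 1/1
  'c': [0/1 + 1/1*0/1, 0/1 + 1/1*1/3) = [0/1, 1/3) <- contains code 1/54
  'b': [0/1 + 1/1*1/3, 0/1 + 1/1*2/3) = [1/3, 2/3)
  'f': [0/1 + 1/1*2/3, 0/1 + 1/1*1/1) = [2/3, 1/1)
  emit 'c', narrow to [0/1, 1/3)
Step 2: interval [0/1, 1/3), width = 1/3 - 0/1 = 1/3
  'c': [0/1 + 1/3*0/1, 0/1 + 1/3*1/3) = [0/1, 1/9) <- contains code 1/54
  'b': [0/1 + 1/3*1/3, 0/1 + 1/3*2/3) = [1/9, 2/9)
  'f': [0/1 + 1/3*2/3, 0/1 + 1/3*1/1) = [2/9, 1/3)
  emit 'c', narrow to [0/1, 1/9)
Step 3: interval [0/1, 1/9), width = 1/9 - 0/1 = 1/9
  'c': [0/1 + 1/9*0/1, 0/1 + 1/9*1/3) = [0/1, 1/27) <- contains code 1/54
  'b': [0/1 + 1/9*1/3, 0/1 + 1/9*2/3) = [1/27, 2/27)
  'f': [0/1 + 1/9*2/3, 0/1 + 1/9*1/1) = [2/27, 1/9)
  emit 'c', narrow to [0/1, 1/27)

Answer: symbol=c low=0/1 high=1/3
symbol=c low=0/1 high=1/9
symbol=c low=0/1 high=1/27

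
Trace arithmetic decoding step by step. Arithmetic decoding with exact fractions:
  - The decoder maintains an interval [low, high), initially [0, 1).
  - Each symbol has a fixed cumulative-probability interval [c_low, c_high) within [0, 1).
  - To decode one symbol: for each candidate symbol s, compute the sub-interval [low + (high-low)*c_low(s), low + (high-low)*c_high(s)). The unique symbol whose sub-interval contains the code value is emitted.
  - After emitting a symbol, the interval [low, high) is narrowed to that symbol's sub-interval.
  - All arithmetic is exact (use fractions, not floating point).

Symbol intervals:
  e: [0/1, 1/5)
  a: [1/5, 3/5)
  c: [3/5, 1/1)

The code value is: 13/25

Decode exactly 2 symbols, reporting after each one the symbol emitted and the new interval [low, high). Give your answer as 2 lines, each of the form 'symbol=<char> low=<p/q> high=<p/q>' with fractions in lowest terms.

Step 1: interval [0/1, 1/1), width = 1/1 - 0/1 = 1/1
  'e': [0/1 + 1/1*0/1, 0/1 + 1/1*1/5) = [0/1, 1/5)
  'a': [0/1 + 1/1*1/5, 0/1 + 1/1*3/5) = [1/5, 3/5) <- contains code 13/25
  'c': [0/1 + 1/1*3/5, 0/1 + 1/1*1/1) = [3/5, 1/1)
  emit 'a', narrow to [1/5, 3/5)
Step 2: interval [1/5, 3/5), width = 3/5 - 1/5 = 2/5
  'e': [1/5 + 2/5*0/1, 1/5 + 2/5*1/5) = [1/5, 7/25)
  'a': [1/5 + 2/5*1/5, 1/5 + 2/5*3/5) = [7/25, 11/25)
  'c': [1/5 + 2/5*3/5, 1/5 + 2/5*1/1) = [11/25, 3/5) <- contains code 13/25
  emit 'c', narrow to [11/25, 3/5)

Answer: symbol=a low=1/5 high=3/5
symbol=c low=11/25 high=3/5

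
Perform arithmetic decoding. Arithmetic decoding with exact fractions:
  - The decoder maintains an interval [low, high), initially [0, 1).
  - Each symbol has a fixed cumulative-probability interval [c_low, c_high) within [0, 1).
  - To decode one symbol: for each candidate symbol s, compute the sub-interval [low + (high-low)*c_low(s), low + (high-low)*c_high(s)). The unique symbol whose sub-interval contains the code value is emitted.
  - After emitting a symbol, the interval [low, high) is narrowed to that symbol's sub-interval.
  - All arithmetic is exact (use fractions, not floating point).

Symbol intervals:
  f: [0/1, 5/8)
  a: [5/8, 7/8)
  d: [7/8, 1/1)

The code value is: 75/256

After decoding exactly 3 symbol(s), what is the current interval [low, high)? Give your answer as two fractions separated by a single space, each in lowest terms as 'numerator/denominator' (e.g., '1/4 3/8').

Answer: 125/512 175/512

Derivation:
Step 1: interval [0/1, 1/1), width = 1/1 - 0/1 = 1/1
  'f': [0/1 + 1/1*0/1, 0/1 + 1/1*5/8) = [0/1, 5/8) <- contains code 75/256
  'a': [0/1 + 1/1*5/8, 0/1 + 1/1*7/8) = [5/8, 7/8)
  'd': [0/1 + 1/1*7/8, 0/1 + 1/1*1/1) = [7/8, 1/1)
  emit 'f', narrow to [0/1, 5/8)
Step 2: interval [0/1, 5/8), width = 5/8 - 0/1 = 5/8
  'f': [0/1 + 5/8*0/1, 0/1 + 5/8*5/8) = [0/1, 25/64) <- contains code 75/256
  'a': [0/1 + 5/8*5/8, 0/1 + 5/8*7/8) = [25/64, 35/64)
  'd': [0/1 + 5/8*7/8, 0/1 + 5/8*1/1) = [35/64, 5/8)
  emit 'f', narrow to [0/1, 25/64)
Step 3: interval [0/1, 25/64), width = 25/64 - 0/1 = 25/64
  'f': [0/1 + 25/64*0/1, 0/1 + 25/64*5/8) = [0/1, 125/512)
  'a': [0/1 + 25/64*5/8, 0/1 + 25/64*7/8) = [125/512, 175/512) <- contains code 75/256
  'd': [0/1 + 25/64*7/8, 0/1 + 25/64*1/1) = [175/512, 25/64)
  emit 'a', narrow to [125/512, 175/512)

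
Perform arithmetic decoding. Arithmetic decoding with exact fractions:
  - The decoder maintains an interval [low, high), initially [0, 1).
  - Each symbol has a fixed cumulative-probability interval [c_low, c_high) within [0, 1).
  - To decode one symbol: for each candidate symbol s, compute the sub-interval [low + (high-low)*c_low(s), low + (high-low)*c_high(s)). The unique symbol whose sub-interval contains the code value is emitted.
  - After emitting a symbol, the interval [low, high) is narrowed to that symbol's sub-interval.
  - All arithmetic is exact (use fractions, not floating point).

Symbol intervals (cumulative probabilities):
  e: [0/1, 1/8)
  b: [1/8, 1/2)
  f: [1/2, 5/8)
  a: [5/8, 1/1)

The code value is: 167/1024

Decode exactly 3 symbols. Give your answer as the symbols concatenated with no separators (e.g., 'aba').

Step 1: interval [0/1, 1/1), width = 1/1 - 0/1 = 1/1
  'e': [0/1 + 1/1*0/1, 0/1 + 1/1*1/8) = [0/1, 1/8)
  'b': [0/1 + 1/1*1/8, 0/1 + 1/1*1/2) = [1/8, 1/2) <- contains code 167/1024
  'f': [0/1 + 1/1*1/2, 0/1 + 1/1*5/8) = [1/2, 5/8)
  'a': [0/1 + 1/1*5/8, 0/1 + 1/1*1/1) = [5/8, 1/1)
  emit 'b', narrow to [1/8, 1/2)
Step 2: interval [1/8, 1/2), width = 1/2 - 1/8 = 3/8
  'e': [1/8 + 3/8*0/1, 1/8 + 3/8*1/8) = [1/8, 11/64) <- contains code 167/1024
  'b': [1/8 + 3/8*1/8, 1/8 + 3/8*1/2) = [11/64, 5/16)
  'f': [1/8 + 3/8*1/2, 1/8 + 3/8*5/8) = [5/16, 23/64)
  'a': [1/8 + 3/8*5/8, 1/8 + 3/8*1/1) = [23/64, 1/2)
  emit 'e', narrow to [1/8, 11/64)
Step 3: interval [1/8, 11/64), width = 11/64 - 1/8 = 3/64
  'e': [1/8 + 3/64*0/1, 1/8 + 3/64*1/8) = [1/8, 67/512)
  'b': [1/8 + 3/64*1/8, 1/8 + 3/64*1/2) = [67/512, 19/128)
  'f': [1/8 + 3/64*1/2, 1/8 + 3/64*5/8) = [19/128, 79/512)
  'a': [1/8 + 3/64*5/8, 1/8 + 3/64*1/1) = [79/512, 11/64) <- contains code 167/1024
  emit 'a', narrow to [79/512, 11/64)

Answer: bea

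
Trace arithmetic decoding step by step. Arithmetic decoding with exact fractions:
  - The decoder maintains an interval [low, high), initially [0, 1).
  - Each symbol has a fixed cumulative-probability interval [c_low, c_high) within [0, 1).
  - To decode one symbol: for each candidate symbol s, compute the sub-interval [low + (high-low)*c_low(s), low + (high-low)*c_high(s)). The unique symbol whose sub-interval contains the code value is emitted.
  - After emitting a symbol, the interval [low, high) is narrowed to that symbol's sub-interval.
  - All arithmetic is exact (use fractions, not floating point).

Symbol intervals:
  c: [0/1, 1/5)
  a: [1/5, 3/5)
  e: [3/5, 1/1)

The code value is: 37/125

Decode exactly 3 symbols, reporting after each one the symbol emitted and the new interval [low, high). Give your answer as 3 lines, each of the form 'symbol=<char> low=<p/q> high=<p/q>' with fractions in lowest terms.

Answer: symbol=a low=1/5 high=3/5
symbol=a low=7/25 high=11/25
symbol=c low=7/25 high=39/125

Derivation:
Step 1: interval [0/1, 1/1), width = 1/1 - 0/1 = 1/1
  'c': [0/1 + 1/1*0/1, 0/1 + 1/1*1/5) = [0/1, 1/5)
  'a': [0/1 + 1/1*1/5, 0/1 + 1/1*3/5) = [1/5, 3/5) <- contains code 37/125
  'e': [0/1 + 1/1*3/5, 0/1 + 1/1*1/1) = [3/5, 1/1)
  emit 'a', narrow to [1/5, 3/5)
Step 2: interval [1/5, 3/5), width = 3/5 - 1/5 = 2/5
  'c': [1/5 + 2/5*0/1, 1/5 + 2/5*1/5) = [1/5, 7/25)
  'a': [1/5 + 2/5*1/5, 1/5 + 2/5*3/5) = [7/25, 11/25) <- contains code 37/125
  'e': [1/5 + 2/5*3/5, 1/5 + 2/5*1/1) = [11/25, 3/5)
  emit 'a', narrow to [7/25, 11/25)
Step 3: interval [7/25, 11/25), width = 11/25 - 7/25 = 4/25
  'c': [7/25 + 4/25*0/1, 7/25 + 4/25*1/5) = [7/25, 39/125) <- contains code 37/125
  'a': [7/25 + 4/25*1/5, 7/25 + 4/25*3/5) = [39/125, 47/125)
  'e': [7/25 + 4/25*3/5, 7/25 + 4/25*1/1) = [47/125, 11/25)
  emit 'c', narrow to [7/25, 39/125)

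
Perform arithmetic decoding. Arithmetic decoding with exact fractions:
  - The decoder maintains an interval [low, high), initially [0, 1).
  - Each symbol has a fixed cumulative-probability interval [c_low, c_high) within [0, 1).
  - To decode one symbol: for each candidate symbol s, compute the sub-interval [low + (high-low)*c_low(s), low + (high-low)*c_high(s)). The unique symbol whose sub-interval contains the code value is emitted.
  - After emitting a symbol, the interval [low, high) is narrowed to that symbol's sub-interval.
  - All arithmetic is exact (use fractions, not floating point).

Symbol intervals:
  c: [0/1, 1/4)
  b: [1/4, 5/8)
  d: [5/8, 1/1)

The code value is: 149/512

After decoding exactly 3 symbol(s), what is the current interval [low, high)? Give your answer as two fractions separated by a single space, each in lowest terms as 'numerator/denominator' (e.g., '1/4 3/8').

Answer: 35/128 79/256

Derivation:
Step 1: interval [0/1, 1/1), width = 1/1 - 0/1 = 1/1
  'c': [0/1 + 1/1*0/1, 0/1 + 1/1*1/4) = [0/1, 1/4)
  'b': [0/1 + 1/1*1/4, 0/1 + 1/1*5/8) = [1/4, 5/8) <- contains code 149/512
  'd': [0/1 + 1/1*5/8, 0/1 + 1/1*1/1) = [5/8, 1/1)
  emit 'b', narrow to [1/4, 5/8)
Step 2: interval [1/4, 5/8), width = 5/8 - 1/4 = 3/8
  'c': [1/4 + 3/8*0/1, 1/4 + 3/8*1/4) = [1/4, 11/32) <- contains code 149/512
  'b': [1/4 + 3/8*1/4, 1/4 + 3/8*5/8) = [11/32, 31/64)
  'd': [1/4 + 3/8*5/8, 1/4 + 3/8*1/1) = [31/64, 5/8)
  emit 'c', narrow to [1/4, 11/32)
Step 3: interval [1/4, 11/32), width = 11/32 - 1/4 = 3/32
  'c': [1/4 + 3/32*0/1, 1/4 + 3/32*1/4) = [1/4, 35/128)
  'b': [1/4 + 3/32*1/4, 1/4 + 3/32*5/8) = [35/128, 79/256) <- contains code 149/512
  'd': [1/4 + 3/32*5/8, 1/4 + 3/32*1/1) = [79/256, 11/32)
  emit 'b', narrow to [35/128, 79/256)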